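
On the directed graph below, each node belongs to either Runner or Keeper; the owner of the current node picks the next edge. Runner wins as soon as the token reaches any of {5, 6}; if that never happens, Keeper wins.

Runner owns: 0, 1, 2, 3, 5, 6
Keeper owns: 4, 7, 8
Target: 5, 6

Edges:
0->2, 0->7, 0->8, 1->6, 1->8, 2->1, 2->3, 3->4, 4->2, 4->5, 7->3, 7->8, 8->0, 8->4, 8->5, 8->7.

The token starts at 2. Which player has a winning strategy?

Runner

A0 = {5, 6}
A1: add {1} — 1 (Runner) has 1→6.
A2: add {2} — 2 (Runner) has 2→1.
2 ∈ A2, so Runner can force the target.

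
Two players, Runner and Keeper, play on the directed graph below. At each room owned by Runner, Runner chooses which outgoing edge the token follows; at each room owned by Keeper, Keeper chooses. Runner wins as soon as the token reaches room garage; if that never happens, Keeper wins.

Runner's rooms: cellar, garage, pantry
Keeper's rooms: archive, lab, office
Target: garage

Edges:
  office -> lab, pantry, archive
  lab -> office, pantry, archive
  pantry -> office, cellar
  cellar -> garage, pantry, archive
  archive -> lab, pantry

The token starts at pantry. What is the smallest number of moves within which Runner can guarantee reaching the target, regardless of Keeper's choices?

A0 = {garage}
A1: add {cellar} — cellar (Runner) has cellar→garage.
A2: add {pantry} — pantry (Runner) has pantry→cellar.
A3 = A2; e.g. office (Keeper) can still go to lab. Fixed point.
pantry enters the attractor at level 2, so Runner can force the target in 2 moves from there.

2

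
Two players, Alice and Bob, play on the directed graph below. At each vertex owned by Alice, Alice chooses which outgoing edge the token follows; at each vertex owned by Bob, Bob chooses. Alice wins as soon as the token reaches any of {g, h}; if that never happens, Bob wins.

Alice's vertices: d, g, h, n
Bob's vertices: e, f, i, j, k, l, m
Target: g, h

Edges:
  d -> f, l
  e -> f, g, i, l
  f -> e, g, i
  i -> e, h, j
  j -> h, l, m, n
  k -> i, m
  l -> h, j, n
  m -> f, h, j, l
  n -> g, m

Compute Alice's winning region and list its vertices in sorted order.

g, h, n

A0 = {g, h}
A1: add {n} — n (Alice) has n→g.
A2 = A1; e.g. d (Alice) has no edge into A1. Fixed point.
Alice's winning region = {g, h, n}.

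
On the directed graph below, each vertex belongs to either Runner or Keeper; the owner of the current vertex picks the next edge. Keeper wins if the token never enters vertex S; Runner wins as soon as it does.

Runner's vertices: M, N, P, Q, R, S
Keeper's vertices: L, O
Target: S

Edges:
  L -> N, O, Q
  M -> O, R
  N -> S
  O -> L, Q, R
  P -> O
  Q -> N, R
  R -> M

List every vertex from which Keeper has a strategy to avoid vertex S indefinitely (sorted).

A0 = {S}
A1: add {N} — N (Runner) has N→S.
A2: add {Q} — Q (Runner) has Q→N.
A3 = A2; e.g. L (Keeper) can still go to O. Fixed point.
Runner's attractor = {N, Q, S}; Keeper avoids the target exactly from the complement.

L, M, O, P, R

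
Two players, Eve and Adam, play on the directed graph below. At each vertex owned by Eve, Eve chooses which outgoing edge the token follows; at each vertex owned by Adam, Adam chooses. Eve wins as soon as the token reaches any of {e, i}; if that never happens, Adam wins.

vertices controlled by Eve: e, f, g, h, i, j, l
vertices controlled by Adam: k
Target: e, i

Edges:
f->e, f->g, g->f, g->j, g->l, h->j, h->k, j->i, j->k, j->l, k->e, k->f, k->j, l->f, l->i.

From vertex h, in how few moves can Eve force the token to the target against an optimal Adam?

2

A0 = {e, i}
A1: add {f, j, l} — f (Eve) has f→e; j (Eve) has j→i; l (Eve) has l→i.
A2: add {g, h, k} — g (Eve) has g→f; h (Eve) has h→j; k (Adam): all of {e, f, j} already in.
A2 = all vertices. Fixed point.
h enters the attractor at level 2, so Eve can force the target in 2 moves from there.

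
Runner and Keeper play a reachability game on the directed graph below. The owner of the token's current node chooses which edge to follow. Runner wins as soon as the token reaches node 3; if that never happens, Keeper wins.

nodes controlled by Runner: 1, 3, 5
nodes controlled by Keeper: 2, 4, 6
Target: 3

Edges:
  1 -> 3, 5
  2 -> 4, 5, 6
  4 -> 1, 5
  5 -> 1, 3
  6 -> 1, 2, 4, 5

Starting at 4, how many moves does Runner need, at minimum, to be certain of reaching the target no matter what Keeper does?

A0 = {3}
A1: add {1, 5} — 1 (Runner) has 1→3; 5 (Runner) has 5→3.
A2: add {4} — 4 (Keeper): all of {1, 5} already in.
A3 = A2; e.g. 2 (Keeper) can still go to 6. Fixed point.
4 enters the attractor at level 2, so Runner can force the target in 2 moves from there.

2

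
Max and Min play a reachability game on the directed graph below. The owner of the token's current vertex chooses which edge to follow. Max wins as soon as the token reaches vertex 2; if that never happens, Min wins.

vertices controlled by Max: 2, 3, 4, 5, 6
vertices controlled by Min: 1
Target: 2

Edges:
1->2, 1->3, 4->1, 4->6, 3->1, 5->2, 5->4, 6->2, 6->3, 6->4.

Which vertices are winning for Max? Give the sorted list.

A0 = {2}
A1: add {5, 6} — 5 (Max) has 5→2; 6 (Max) has 6→2.
A2: add {4} — 4 (Max) has 4→6.
A3 = A2; e.g. 1 (Min) can still go to 3. Fixed point.
Max's winning region = {2, 4, 5, 6}.

2, 4, 5, 6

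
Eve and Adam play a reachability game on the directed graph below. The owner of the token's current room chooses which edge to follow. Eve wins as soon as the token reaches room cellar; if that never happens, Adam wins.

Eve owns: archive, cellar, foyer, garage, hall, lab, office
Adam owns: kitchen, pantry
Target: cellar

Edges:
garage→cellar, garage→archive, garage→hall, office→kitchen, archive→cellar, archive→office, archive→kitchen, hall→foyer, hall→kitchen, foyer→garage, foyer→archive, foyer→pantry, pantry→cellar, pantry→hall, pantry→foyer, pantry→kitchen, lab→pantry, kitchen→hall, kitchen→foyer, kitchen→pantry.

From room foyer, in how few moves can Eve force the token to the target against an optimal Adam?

2

A0 = {cellar}
A1: add {archive, garage} — garage (Eve) has garage→cellar; archive (Eve) has archive→cellar.
A2: add {foyer} — foyer (Eve) has foyer→garage.
foyer enters the attractor at level 2, so Eve can force the target in 2 moves from there.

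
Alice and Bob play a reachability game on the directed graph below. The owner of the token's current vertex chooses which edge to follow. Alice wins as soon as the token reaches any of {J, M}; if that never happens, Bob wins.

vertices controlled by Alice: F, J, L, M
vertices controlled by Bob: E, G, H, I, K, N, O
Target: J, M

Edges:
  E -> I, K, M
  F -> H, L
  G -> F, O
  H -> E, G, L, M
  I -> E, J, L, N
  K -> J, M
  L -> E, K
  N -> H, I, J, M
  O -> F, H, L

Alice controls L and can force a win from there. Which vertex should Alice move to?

A0 = {J, M}
A1: add {K} — K (Bob): all of {J, M} already in.
A2: add {L} — L (Alice) has L→K.
A3: add {F} — F (Alice) has F→L.
A4 = A3; e.g. E (Bob) can still go to I. Fixed point.
From L, successor K is in the attractor (rank 1); the other successor E is not.

K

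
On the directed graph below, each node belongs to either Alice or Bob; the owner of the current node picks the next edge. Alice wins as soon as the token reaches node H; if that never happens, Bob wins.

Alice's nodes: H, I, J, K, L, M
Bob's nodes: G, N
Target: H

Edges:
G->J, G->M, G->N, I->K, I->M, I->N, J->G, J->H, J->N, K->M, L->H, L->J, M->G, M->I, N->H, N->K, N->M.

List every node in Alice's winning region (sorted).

A0 = {H}
A1: add {J, L} — J (Alice) has J→H; L (Alice) has L→H.
A2 = A1; e.g. G (Bob) can still go to M. Fixed point.
Alice's winning region = {H, J, L}.

H, J, L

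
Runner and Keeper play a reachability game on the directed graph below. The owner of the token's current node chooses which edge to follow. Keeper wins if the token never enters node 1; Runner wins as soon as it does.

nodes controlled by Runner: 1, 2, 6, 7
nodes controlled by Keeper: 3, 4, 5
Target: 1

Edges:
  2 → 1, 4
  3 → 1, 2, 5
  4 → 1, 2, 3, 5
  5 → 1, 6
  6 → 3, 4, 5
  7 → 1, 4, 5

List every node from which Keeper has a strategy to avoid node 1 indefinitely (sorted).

A0 = {1}
A1: add {2, 7} — 2 (Runner) has 2→1; 7 (Runner) has 7→1.
A2 = A1; e.g. 3 (Keeper) can still go to 5. Fixed point.
Runner's attractor = {1, 2, 7}; Keeper avoids the target exactly from the complement.

3, 4, 5, 6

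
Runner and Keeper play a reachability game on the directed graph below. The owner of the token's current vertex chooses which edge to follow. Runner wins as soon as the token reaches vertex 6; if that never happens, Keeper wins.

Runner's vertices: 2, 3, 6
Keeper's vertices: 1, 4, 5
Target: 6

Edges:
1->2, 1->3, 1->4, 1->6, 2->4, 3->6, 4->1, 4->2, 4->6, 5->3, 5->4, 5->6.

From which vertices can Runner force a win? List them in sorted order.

3, 6

A0 = {6}
A1: add {3} — 3 (Runner) has 3→6.
A2 = A1; e.g. 1 (Keeper) can still go to 2. Fixed point.
Runner's winning region = {3, 6}.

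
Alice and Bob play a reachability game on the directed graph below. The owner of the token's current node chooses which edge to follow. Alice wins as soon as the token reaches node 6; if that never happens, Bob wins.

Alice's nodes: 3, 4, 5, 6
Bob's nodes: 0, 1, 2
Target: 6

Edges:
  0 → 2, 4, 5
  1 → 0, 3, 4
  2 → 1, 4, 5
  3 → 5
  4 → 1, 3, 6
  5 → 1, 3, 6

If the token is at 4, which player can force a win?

Alice

A0 = {6}
A1: add {4, 5} — 4 (Alice) has 4→6; 5 (Alice) has 5→6.
4 ∈ A1, so Alice can force the target.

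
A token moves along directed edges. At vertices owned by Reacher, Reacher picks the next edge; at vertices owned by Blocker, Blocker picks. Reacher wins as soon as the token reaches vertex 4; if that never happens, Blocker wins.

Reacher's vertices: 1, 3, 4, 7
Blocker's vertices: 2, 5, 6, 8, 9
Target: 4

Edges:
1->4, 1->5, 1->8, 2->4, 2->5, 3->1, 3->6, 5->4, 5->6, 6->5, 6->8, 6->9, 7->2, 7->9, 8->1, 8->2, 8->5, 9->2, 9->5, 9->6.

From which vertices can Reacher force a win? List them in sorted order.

1, 3, 4

A0 = {4}
A1: add {1} — 1 (Reacher) has 1→4.
A2: add {3} — 3 (Reacher) has 3→1.
A3 = A2; e.g. 2 (Blocker) can still go to 5. Fixed point.
Reacher's winning region = {1, 3, 4}.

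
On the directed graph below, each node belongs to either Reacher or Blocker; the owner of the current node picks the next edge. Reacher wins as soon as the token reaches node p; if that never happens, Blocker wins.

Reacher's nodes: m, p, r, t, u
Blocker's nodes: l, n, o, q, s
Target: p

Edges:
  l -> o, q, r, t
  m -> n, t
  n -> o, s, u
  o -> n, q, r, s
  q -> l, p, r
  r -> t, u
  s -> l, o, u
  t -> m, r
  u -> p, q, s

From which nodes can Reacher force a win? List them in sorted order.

A0 = {p}
A1: add {u} — u (Reacher) has u→p.
A2: add {r} — r (Reacher) has r→u.
A3: add {t} — t (Reacher) has t→r.
A4: add {m} — m (Reacher) has m→t.
A5 = A4; e.g. l (Blocker) can still go to o. Fixed point.
Reacher's winning region = {m, p, r, t, u}.

m, p, r, t, u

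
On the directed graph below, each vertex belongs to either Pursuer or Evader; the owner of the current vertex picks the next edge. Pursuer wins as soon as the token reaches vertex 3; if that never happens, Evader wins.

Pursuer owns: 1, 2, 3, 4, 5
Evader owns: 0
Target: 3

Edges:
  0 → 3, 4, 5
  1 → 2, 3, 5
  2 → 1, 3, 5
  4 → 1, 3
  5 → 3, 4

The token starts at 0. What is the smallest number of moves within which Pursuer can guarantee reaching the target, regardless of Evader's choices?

A0 = {3}
A1: add {1, 2, 4, 5} — 1 (Pursuer) has 1→3; 2 (Pursuer) has 2→3; 4 (Pursuer) has 4→3; 5 (Pursuer) has 5→3.
A2: add {0} — 0 (Evader): all of {3, 4, 5} already in.
A2 = all vertices. Fixed point.
0 enters the attractor at level 2, so Pursuer can force the target in 2 moves from there.

2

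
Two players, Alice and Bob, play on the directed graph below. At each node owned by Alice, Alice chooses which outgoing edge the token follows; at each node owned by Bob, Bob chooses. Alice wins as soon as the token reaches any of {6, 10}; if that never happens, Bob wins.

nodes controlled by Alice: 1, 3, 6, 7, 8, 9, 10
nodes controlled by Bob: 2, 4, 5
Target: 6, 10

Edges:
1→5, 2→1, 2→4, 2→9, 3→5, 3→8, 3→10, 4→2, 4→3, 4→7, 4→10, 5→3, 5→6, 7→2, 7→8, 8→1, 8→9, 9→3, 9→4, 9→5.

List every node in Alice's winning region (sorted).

1, 3, 5, 6, 7, 8, 9, 10

A0 = {6, 10}
A1: add {3} — 3 (Alice) has 3→10.
A2: add {5, 9} — 5 (Bob): all of {3, 6} already in; 9 (Alice) has 9→3.
A3: add {1, 8} — 1 (Alice) has 1→5; 8 (Alice) has 8→9.
A4: add {7} — 7 (Alice) has 7→8.
A5 = A4; e.g. 2 (Bob) can still go to 4. Fixed point.
Alice's winning region = {1, 3, 5, 6, 7, 8, 9, 10}.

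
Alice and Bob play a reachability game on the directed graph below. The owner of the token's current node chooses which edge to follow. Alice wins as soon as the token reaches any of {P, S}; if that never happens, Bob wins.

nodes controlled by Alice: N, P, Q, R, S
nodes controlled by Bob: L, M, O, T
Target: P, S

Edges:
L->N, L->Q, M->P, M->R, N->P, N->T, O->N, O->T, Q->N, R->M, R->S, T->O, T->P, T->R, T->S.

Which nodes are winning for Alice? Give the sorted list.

A0 = {P, S}
A1: add {N, R} — N (Alice) has N→P; R (Alice) has R→S.
A2: add {M, Q} — M (Bob): all of {P, R} already in; Q (Alice) has Q→N.
A3: add {L} — L (Bob): all of {N, Q} already in.
A4 = A3; e.g. O (Bob) can still go to T. Fixed point.
Alice's winning region = {L, M, N, P, Q, R, S}.

L, M, N, P, Q, R, S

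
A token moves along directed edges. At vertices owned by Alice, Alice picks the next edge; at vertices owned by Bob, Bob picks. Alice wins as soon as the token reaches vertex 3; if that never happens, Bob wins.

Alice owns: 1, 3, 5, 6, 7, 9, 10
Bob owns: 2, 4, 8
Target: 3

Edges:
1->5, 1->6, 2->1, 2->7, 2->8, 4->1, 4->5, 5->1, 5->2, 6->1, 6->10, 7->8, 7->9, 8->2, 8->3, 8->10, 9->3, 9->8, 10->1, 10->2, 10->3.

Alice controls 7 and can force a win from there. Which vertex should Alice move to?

9

A0 = {3}
A1: add {9, 10} — 9 (Alice) has 9→3; 10 (Alice) has 10→3.
A2: add {6, 7} — 6 (Alice) has 6→10; 7 (Alice) has 7→9.
A3: add {1} — 1 (Alice) has 1→6.
A4: add {5} — 5 (Alice) has 5→1.
A5: add {4} — 4 (Bob): all of {1, 5} already in.
A6 = A5; e.g. 2 (Bob) can still go to 8. Fixed point.
From 7, successor 9 is in the attractor (rank 1); the other successor 8 is not.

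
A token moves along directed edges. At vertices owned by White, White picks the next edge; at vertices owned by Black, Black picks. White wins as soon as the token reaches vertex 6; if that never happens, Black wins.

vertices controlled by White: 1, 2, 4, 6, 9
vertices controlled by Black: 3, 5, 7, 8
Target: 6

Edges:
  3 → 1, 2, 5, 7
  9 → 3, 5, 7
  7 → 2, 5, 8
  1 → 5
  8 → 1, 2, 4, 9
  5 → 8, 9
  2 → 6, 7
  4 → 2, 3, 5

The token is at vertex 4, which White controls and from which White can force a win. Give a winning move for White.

A0 = {6}
A1: add {2} — 2 (White) has 2→6.
A2: add {4} — 4 (White) has 4→2.
A3 = A2; e.g. 1 (White) has no edge into A2. Fixed point.
From 4, successor 2 is in the attractor (rank 1); the other successors 3, 5 are not.

2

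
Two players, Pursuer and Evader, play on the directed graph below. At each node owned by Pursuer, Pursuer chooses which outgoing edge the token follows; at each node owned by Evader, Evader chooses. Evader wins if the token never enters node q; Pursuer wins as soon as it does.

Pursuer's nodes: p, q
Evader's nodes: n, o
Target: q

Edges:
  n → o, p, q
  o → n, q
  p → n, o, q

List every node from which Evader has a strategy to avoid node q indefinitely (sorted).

n, o

A0 = {q}
A1: add {p} — p (Pursuer) has p→q.
A2 = A1; e.g. n (Evader) can still go to o. Fixed point.
Pursuer's attractor = {p, q}; Evader avoids the target exactly from the complement.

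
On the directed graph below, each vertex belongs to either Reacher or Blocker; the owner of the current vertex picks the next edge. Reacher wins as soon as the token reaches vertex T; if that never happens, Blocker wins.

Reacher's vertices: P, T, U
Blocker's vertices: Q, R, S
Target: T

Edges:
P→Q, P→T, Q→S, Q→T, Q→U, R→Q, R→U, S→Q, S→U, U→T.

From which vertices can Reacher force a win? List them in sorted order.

A0 = {T}
A1: add {P, U} — P (Reacher) has P→T; U (Reacher) has U→T.
A2 = A1; e.g. Q (Blocker) can still go to S. Fixed point.
Reacher's winning region = {P, T, U}.

P, T, U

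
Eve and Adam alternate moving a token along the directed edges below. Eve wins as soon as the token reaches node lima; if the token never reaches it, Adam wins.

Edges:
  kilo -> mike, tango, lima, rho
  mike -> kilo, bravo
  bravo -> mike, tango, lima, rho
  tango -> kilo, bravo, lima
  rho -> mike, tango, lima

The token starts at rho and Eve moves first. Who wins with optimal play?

Eve

Track states (vertex, player-to-move).
A0 = {(lima,Eve), (lima,Adam)}
A1: add {(kilo,Eve), (bravo,Eve), (tango,Eve), (rho,Eve)}.
(rho,Eve) ∈ A1 ⇒ Eve forces the target.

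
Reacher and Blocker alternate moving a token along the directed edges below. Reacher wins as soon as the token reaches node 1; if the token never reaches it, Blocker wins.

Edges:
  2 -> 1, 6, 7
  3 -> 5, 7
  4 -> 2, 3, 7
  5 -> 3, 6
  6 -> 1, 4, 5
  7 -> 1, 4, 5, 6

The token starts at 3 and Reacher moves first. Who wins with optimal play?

Track states (vertex, player-to-move).
A0 = {(1,Reacher), (1,Blocker)}
A1: add {(2,Reacher), (6,Reacher), (7,Reacher)}.
A2: add {(2,Blocker)}.
A3: add {(4,Reacher)}.
A4 = A3; e.g. (3,Reacher) stays out. (3,Reacher) never enters ⇒ Blocker avoids the target.

Blocker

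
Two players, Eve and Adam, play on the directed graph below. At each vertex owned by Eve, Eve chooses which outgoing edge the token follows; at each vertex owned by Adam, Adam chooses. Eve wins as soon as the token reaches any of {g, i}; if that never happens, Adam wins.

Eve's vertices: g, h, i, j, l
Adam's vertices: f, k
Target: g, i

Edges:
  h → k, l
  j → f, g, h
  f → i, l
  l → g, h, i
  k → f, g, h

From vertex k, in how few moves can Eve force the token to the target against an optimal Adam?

A0 = {g, i}
A1: add {j, l} — j (Eve) has j→g; l (Eve) has l→g.
A2: add {f, h} — f (Adam): all of {i, l} already in; h (Eve) has h→l.
A3: add {k} — k (Adam): all of {f, g, h} already in.
A3 = all vertices. Fixed point.
k enters the attractor at level 3, so Eve can force the target in 3 moves from there.

3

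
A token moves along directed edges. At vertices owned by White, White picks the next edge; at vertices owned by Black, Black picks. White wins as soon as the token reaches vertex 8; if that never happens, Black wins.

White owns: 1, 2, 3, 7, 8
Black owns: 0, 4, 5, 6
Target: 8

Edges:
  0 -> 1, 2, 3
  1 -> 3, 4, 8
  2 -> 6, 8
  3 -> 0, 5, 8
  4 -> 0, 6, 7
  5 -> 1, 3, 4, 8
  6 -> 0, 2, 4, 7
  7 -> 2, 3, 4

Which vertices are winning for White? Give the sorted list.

0, 1, 2, 3, 7, 8

A0 = {8}
A1: add {1, 2, 3} — 1 (White) has 1→8; 2 (White) has 2→8; 3 (White) has 3→8.
A2: add {0, 7} — 0 (Black): all of {1, 2, 3} already in; 7 (White) has 7→2.
A3 = A2; e.g. 4 (Black) can still go to 6. Fixed point.
White's winning region = {0, 1, 2, 3, 7, 8}.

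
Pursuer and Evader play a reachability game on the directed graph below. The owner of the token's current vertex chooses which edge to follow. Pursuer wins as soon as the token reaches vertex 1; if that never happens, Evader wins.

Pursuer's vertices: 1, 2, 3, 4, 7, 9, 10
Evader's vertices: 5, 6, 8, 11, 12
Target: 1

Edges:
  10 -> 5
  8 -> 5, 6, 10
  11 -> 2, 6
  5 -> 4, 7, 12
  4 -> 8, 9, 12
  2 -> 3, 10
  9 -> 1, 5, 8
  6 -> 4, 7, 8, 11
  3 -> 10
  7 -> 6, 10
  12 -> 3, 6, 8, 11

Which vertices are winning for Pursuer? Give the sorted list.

1, 4, 9

A0 = {1}
A1: add {9} — 9 (Pursuer) has 9→1.
A2: add {4} — 4 (Pursuer) has 4→9.
A3 = A2; e.g. 2 (Pursuer) has no edge into A2. Fixed point.
Pursuer's winning region = {1, 4, 9}.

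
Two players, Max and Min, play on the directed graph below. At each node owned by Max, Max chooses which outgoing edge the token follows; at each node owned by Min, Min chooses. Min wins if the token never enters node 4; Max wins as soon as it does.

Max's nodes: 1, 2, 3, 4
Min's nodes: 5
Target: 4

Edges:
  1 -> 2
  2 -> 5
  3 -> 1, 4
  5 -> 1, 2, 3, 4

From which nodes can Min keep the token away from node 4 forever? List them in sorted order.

A0 = {4}
A1: add {3} — 3 (Max) has 3→4.
A2 = A1; e.g. 1 (Max) has no edge into A1. Fixed point.
Max's attractor = {3, 4}; Min avoids the target exactly from the complement.

1, 2, 5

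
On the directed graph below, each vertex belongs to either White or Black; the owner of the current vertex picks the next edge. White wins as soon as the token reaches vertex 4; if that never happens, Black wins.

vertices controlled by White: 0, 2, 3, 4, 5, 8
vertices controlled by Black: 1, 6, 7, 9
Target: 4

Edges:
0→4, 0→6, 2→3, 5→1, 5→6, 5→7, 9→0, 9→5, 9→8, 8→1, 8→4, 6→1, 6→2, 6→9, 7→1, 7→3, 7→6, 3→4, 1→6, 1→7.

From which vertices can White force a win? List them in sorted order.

A0 = {4}
A1: add {0, 3, 8} — 0 (White) has 0→4; 3 (White) has 3→4; 8 (White) has 8→4.
A2: add {2} — 2 (White) has 2→3.
A3 = A2; e.g. 1 (Black) can still go to 6. Fixed point.
White's winning region = {0, 2, 3, 4, 8}.

0, 2, 3, 4, 8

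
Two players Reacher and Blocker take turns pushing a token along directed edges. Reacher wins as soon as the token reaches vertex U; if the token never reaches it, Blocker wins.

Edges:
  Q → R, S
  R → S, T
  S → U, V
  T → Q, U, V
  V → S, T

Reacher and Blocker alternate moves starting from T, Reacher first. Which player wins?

Reacher

Track states (vertex, player-to-move).
A0 = {(U,Reacher), (U,Blocker)}
A1: add {(S,Reacher), (T,Reacher)}.
(T,Reacher) ∈ A1 ⇒ Reacher forces the target.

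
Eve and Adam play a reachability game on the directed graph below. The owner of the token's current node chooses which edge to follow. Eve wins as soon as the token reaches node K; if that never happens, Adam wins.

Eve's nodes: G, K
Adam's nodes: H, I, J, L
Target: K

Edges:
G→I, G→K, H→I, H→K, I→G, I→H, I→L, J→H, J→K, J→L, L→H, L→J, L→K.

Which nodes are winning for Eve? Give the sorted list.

A0 = {K}
A1: add {G} — G (Eve) has G→K.
A2 = A1; e.g. H (Adam) can still go to I. Fixed point.
Eve's winning region = {G, K}.

G, K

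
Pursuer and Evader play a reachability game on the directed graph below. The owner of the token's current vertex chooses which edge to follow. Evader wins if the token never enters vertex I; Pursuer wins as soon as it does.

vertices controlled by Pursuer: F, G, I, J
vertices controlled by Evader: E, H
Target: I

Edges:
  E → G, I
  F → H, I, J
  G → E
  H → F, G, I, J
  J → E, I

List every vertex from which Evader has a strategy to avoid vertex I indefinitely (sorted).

A0 = {I}
A1: add {F, J} — F (Pursuer) has F→I; J (Pursuer) has J→I.
A2 = A1; e.g. E (Evader) can still go to G. Fixed point.
Pursuer's attractor = {F, I, J}; Evader avoids the target exactly from the complement.

E, G, H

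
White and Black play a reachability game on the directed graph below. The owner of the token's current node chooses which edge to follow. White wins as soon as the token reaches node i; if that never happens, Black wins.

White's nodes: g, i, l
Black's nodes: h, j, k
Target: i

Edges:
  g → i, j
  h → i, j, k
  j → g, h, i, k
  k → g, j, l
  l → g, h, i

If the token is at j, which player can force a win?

Black

A0 = {i}
A1: add {g, l} — g (White) has g→i; l (White) has l→i.
A2 = A1; e.g. h (Black) can still go to j. Fixed point.
j never enters the attractor, so Black can avoid the target forever.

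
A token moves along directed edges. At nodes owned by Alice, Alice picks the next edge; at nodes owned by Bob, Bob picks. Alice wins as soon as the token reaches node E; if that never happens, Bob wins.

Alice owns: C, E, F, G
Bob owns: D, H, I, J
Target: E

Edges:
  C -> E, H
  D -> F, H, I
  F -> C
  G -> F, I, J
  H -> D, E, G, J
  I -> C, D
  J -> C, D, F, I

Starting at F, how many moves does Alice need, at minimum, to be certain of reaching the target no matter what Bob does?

2

A0 = {E}
A1: add {C} — C (Alice) has C→E.
A2: add {F} — F (Alice) has F→C.
F enters the attractor at level 2, so Alice can force the target in 2 moves from there.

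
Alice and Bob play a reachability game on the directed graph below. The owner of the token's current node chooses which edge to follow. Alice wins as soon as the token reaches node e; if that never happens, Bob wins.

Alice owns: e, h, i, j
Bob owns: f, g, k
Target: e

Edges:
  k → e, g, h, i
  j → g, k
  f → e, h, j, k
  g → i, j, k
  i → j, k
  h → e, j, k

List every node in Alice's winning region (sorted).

A0 = {e}
A1: add {h} — h (Alice) has h→e.
A2 = A1; e.g. f (Bob) can still go to j. Fixed point.
Alice's winning region = {e, h}.

e, h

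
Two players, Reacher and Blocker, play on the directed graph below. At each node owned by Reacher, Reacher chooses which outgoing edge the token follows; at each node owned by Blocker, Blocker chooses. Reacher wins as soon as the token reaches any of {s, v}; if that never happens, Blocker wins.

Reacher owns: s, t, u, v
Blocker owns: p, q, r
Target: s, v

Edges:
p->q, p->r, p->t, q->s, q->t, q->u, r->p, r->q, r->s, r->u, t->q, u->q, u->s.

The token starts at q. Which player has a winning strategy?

Blocker

A0 = {s, v}
A1: add {u} — u (Reacher) has u→s.
A2 = A1; e.g. p (Blocker) can still go to q. Fixed point.
q never enters the attractor, so Blocker can avoid the target forever.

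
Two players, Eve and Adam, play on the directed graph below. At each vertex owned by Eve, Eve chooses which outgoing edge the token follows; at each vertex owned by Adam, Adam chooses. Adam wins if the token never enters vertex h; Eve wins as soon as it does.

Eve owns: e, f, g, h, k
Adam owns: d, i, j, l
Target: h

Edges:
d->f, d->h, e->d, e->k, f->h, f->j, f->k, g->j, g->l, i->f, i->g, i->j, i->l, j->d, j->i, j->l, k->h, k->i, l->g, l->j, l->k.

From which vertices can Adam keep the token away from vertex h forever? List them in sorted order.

A0 = {h}
A1: add {f, k} — f (Eve) has f→h; k (Eve) has k→h.
A2: add {d, e} — d (Adam): all of {f, h} already in; e (Eve) has e→k.
A3 = A2; e.g. g (Eve) has no edge into A2. Fixed point.
Eve's attractor = {d, e, f, h, k}; Adam avoids the target exactly from the complement.

g, i, j, l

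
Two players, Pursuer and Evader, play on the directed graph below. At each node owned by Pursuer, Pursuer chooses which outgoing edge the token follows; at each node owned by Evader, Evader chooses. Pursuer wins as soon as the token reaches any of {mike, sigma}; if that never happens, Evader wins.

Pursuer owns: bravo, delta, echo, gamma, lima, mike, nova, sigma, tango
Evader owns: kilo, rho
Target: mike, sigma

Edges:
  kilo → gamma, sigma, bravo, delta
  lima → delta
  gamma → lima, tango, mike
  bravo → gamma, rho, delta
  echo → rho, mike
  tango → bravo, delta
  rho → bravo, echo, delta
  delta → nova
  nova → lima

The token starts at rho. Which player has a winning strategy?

A0 = {mike, sigma}
A1: add {echo, gamma} — gamma (Pursuer) has gamma→mike; echo (Pursuer) has echo→mike.
A2: add {bravo} — bravo (Pursuer) has bravo→gamma.
A3: add {tango} — tango (Pursuer) has tango→bravo.
A4 = A3; e.g. kilo (Evader) can still go to delta. Fixed point.
rho never enters the attractor, so Evader can avoid the target forever.

Evader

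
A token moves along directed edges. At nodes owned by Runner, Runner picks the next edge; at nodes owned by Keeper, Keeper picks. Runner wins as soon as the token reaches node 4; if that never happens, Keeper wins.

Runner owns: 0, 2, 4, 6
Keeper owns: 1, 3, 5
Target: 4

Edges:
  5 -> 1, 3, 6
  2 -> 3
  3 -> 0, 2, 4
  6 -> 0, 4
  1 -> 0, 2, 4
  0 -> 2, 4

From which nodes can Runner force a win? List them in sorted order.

A0 = {4}
A1: add {0, 6} — 0 (Runner) has 0→4; 6 (Runner) has 6→4.
A2 = A1; e.g. 1 (Keeper) can still go to 2. Fixed point.
Runner's winning region = {0, 4, 6}.

0, 4, 6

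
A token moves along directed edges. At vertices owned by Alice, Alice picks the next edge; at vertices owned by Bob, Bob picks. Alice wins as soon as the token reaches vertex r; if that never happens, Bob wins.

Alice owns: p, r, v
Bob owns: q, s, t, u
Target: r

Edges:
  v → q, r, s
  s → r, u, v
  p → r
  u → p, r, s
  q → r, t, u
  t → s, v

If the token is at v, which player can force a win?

A0 = {r}
A1: add {p, v} — p (Alice) has p→r; v (Alice) has v→r.
A2 = A1; e.g. q (Bob) can still go to t. Fixed point.
v ∈ A1, so Alice can force the target.

Alice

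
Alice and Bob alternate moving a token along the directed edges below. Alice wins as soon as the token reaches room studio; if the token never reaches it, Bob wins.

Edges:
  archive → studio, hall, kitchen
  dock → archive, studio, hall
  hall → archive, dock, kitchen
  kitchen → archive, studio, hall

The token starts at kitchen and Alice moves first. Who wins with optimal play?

Track states (vertex, player-to-move).
A0 = {(studio,Alice), (studio,Bob)}
A1: add {(archive,Alice), (dock,Alice), (kitchen,Alice)}.
(kitchen,Alice) ∈ A1 ⇒ Alice forces the target.

Alice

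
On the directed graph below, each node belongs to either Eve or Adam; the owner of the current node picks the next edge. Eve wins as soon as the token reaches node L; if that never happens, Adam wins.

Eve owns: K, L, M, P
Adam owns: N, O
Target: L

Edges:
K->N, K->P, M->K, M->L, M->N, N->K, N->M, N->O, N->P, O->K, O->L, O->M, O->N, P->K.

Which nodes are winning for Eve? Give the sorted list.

L, M

A0 = {L}
A1: add {M} — M (Eve) has M→L.
A2 = A1; e.g. K (Eve) has no edge into A1. Fixed point.
Eve's winning region = {L, M}.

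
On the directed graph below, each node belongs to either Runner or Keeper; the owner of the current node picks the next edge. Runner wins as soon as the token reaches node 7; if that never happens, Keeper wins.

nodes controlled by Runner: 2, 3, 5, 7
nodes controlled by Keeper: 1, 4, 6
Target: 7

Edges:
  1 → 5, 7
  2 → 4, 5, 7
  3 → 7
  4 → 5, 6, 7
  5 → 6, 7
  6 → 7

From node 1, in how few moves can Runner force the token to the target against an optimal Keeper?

2

A0 = {7}
A1: add {2, 3, 5, 6} — 2 (Runner) has 2→7; 3 (Runner) has 3→7; 5 (Runner) has 5→7; 6 (Keeper): all of {7} already in.
A2: add {1, 4} — 1 (Keeper): all of {5, 7} already in; 4 (Keeper): all of {5, 6, 7} already in.
A2 = all vertices. Fixed point.
1 enters the attractor at level 2, so Runner can force the target in 2 moves from there.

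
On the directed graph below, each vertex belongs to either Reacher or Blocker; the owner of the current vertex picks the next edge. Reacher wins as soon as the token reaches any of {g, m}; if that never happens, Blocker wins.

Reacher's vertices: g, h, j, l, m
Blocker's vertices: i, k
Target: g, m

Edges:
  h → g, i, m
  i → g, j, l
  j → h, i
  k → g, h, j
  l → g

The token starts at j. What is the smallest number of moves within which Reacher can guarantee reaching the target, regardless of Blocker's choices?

A0 = {g, m}
A1: add {h, l} — h (Reacher) has h→g; l (Reacher) has l→g.
A2: add {j} — j (Reacher) has j→h.
j enters the attractor at level 2, so Reacher can force the target in 2 moves from there.

2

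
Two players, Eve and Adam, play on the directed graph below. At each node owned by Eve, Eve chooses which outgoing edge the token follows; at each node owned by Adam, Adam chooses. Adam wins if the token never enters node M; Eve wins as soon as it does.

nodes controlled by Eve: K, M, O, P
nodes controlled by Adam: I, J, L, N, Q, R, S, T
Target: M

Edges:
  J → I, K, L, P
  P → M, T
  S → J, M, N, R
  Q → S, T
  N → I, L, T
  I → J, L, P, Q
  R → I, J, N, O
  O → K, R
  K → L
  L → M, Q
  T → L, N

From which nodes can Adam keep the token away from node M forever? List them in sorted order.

I, J, K, L, N, O, Q, R, S, T

A0 = {M}
A1: add {P} — P (Eve) has P→M.
A2 = A1; e.g. I (Adam) can still go to J. Fixed point.
Eve's attractor = {M, P}; Adam avoids the target exactly from the complement.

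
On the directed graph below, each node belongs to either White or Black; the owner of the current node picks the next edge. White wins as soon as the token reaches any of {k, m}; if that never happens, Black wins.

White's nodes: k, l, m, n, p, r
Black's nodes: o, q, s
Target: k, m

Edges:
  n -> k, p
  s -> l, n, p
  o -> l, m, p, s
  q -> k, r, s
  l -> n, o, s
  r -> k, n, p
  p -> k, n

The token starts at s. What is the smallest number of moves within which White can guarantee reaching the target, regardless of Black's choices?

3

A0 = {k, m}
A1: add {n, p, r} — n (White) has n→k; p (White) has p→k; r (White) has r→k.
A2: add {l} — l (White) has l→n.
A3: add {s} — s (Black): all of {l, n, p} already in.
s enters the attractor at level 3, so White can force the target in 3 moves from there.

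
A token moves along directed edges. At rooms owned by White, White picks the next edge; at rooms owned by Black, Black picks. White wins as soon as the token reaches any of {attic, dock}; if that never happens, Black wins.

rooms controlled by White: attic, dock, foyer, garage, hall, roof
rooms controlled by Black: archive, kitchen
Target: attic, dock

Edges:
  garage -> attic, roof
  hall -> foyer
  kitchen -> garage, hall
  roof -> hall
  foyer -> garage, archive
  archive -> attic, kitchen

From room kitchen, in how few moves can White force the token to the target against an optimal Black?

A0 = {attic, dock}
A1: add {garage} — garage (White) has garage→attic.
A2: add {foyer} — foyer (White) has foyer→garage.
A3: add {hall} — hall (White) has hall→foyer.
A4: add {kitchen, roof} — roof (White) has roof→hall; kitchen (Black): all of {garage, hall} already in.
kitchen enters the attractor at level 4, so White can force the target in 4 moves from there.

4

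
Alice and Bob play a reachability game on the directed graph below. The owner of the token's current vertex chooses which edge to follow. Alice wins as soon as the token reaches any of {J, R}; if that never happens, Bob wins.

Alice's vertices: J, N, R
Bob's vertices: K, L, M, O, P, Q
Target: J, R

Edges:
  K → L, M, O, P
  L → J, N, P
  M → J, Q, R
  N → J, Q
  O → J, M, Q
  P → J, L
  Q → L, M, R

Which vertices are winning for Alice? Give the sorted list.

A0 = {J, R}
A1: add {N} — N (Alice) has N→J.
A2 = A1; e.g. K (Bob) can still go to L. Fixed point.
Alice's winning region = {J, N, R}.

J, N, R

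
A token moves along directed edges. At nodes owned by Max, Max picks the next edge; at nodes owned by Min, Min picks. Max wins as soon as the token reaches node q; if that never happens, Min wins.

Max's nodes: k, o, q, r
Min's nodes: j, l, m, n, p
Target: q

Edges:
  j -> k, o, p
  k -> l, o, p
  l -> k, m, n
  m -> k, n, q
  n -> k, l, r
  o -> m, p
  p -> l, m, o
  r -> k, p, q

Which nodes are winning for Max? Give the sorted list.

q, r

A0 = {q}
A1: add {r} — r (Max) has r→q.
A2 = A1; e.g. j (Min) can still go to k. Fixed point.
Max's winning region = {q, r}.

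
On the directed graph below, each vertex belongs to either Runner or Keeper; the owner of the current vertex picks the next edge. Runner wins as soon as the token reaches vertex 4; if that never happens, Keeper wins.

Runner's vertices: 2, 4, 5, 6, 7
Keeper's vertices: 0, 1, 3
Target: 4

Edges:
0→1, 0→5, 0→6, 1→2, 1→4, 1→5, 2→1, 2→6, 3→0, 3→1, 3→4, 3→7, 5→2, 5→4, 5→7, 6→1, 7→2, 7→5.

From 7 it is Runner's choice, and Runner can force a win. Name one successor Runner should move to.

A0 = {4}
A1: add {5} — 5 (Runner) has 5→4.
A2: add {7} — 7 (Runner) has 7→5.
A3 = A2; e.g. 0 (Keeper) can still go to 1. Fixed point.
From 7, successor 5 is in the attractor (rank 1); the other successor 2 is not.

5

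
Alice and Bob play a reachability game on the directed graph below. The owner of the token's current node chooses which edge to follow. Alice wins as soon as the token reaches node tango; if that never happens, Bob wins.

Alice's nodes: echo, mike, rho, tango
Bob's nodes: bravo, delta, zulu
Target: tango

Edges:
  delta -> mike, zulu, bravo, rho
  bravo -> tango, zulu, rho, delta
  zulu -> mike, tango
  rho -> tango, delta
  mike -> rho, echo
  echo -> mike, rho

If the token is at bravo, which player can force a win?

Bob

A0 = {tango}
A1: add {rho} — rho (Alice) has rho→tango.
A2: add {echo, mike} — mike (Alice) has mike→rho; echo (Alice) has echo→rho.
A3: add {zulu} — zulu (Bob): all of {mike, tango} already in.
A4 = A3; e.g. bravo (Bob) can still go to delta. Fixed point.
bravo never enters the attractor, so Bob can avoid the target forever.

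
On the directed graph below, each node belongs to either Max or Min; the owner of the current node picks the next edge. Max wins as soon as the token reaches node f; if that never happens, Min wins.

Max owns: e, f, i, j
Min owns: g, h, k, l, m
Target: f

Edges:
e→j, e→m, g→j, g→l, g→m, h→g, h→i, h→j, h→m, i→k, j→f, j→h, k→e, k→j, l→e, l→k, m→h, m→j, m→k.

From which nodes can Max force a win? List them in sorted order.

A0 = {f}
A1: add {j} — j (Max) has j→f.
A2: add {e} — e (Max) has e→j.
A3: add {k} — k (Min): all of {e, j} already in.
A4: add {i, l} — i (Max) has i→k; l (Min): all of {e, k} already in.
A5 = A4; e.g. g (Min) can still go to m. Fixed point.
Max's winning region = {e, f, i, j, k, l}.

e, f, i, j, k, l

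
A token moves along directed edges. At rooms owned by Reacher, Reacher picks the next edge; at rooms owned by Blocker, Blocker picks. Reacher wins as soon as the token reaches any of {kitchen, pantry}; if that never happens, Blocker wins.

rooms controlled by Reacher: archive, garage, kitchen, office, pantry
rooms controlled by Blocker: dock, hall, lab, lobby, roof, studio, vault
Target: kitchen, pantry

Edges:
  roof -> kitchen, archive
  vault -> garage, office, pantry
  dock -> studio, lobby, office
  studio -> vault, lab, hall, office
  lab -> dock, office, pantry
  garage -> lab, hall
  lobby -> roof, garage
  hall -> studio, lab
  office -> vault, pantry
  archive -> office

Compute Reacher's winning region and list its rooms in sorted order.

A0 = {kitchen, pantry}
A1: add {office} — office (Reacher) has office→pantry.
A2: add {archive} — archive (Reacher) has archive→office.
A3: add {roof} — roof (Blocker): all of {kitchen, archive} already in.
A4 = A3; e.g. vault (Blocker) can still go to garage. Fixed point.
Reacher's winning region = {archive, kitchen, office, pantry, roof}.

archive, kitchen, office, pantry, roof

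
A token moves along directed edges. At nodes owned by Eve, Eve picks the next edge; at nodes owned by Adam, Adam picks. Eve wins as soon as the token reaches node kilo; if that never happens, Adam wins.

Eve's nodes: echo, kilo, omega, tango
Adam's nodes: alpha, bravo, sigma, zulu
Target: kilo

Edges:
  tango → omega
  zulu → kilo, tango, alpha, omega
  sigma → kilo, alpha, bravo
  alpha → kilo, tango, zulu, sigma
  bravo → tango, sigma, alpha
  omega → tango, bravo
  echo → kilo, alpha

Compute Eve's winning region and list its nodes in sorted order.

A0 = {kilo}
A1: add {echo} — echo (Eve) has echo→kilo.
A2 = A1; e.g. tango (Eve) has no edge into A1. Fixed point.
Eve's winning region = {echo, kilo}.

echo, kilo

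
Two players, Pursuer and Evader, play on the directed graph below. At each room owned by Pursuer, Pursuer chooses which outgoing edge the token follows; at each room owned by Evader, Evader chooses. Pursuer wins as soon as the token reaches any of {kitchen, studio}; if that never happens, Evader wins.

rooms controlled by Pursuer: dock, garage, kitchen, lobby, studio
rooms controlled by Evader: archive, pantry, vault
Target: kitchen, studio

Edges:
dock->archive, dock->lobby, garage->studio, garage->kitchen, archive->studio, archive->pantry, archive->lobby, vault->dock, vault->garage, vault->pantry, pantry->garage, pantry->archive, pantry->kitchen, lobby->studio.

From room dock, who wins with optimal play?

Pursuer

A0 = {kitchen, studio}
A1: add {garage, lobby} — garage (Pursuer) has garage→studio; lobby (Pursuer) has lobby→studio.
A2: add {dock} — dock (Pursuer) has dock→lobby.
A3 = A2; e.g. archive (Evader) can still go to pantry. Fixed point.
dock ∈ A2, so Pursuer can force the target.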